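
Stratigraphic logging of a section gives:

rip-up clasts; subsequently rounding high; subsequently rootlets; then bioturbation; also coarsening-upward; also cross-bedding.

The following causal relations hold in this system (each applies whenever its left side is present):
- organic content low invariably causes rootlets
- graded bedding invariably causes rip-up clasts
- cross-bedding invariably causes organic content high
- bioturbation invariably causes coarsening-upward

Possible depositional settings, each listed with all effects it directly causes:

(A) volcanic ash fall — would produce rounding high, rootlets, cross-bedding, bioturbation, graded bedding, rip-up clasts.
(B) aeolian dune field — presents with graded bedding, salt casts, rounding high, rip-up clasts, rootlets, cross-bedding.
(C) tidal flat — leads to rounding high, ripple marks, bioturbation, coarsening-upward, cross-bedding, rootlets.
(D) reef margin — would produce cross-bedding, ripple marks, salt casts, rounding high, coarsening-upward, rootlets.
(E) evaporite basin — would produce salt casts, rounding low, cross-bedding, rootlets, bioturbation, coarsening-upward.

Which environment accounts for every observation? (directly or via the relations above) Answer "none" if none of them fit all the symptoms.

A

Per-candidate check:
(A) volcanic ash fall — rip-up clasts +; rounding high +; rootlets +; bioturbation +; coarsening-upward + (via bioturbation → coarsening-upward); cross-bedding +
(B) aeolian dune field — does not account for bioturbation, coarsening-upward
(C) tidal flat — does not account for rip-up clasts
(D) reef margin — rip-up clasts -; rounding high +; rootlets +; bioturbation -; coarsening-upward +; cross-bedding +
(E) evaporite basin — rip-up clasts -; rounding high -; rootlets +; bioturbation +; coarsening-upward +; cross-bedding +
(A) is the only candidate with no mismatches.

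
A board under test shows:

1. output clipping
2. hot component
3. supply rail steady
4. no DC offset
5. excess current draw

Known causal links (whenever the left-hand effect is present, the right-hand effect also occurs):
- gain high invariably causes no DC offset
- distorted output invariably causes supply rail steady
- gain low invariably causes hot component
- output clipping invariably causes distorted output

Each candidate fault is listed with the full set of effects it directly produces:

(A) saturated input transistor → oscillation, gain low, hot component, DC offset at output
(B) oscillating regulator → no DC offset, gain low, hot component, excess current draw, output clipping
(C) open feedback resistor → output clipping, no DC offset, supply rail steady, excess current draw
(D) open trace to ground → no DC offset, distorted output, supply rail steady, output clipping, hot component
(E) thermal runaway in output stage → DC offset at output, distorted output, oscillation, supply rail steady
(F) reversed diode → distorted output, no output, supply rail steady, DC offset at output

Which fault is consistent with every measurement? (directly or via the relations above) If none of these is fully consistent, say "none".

B

Per-candidate check:
(A) saturated input transistor — fails on output clipping, supply rail steady, no DC offset, excess current draw (predicts DC offset at output, not no DC offset)
(B) oscillating regulator — accounts for every observation (supply rail steady by output clipping → distorted output → supply rail steady)
(C) open feedback resistor — output clipping yes; hot component NO; supply rail steady yes; no DC offset yes; excess current draw yes
(D) open trace to ground — output clipping yes; hot component yes; supply rail steady yes; no DC offset yes; excess current draw NO
(E) thermal runaway in output stage — fails on output clipping, hot component, no DC offset, excess current draw (predicts DC offset at output, not no DC offset)
(F) reversed diode — output clipping NO; hot component NO; supply rail steady yes; no DC offset NO; excess current draw NO
Only (B) is consistent with every observation.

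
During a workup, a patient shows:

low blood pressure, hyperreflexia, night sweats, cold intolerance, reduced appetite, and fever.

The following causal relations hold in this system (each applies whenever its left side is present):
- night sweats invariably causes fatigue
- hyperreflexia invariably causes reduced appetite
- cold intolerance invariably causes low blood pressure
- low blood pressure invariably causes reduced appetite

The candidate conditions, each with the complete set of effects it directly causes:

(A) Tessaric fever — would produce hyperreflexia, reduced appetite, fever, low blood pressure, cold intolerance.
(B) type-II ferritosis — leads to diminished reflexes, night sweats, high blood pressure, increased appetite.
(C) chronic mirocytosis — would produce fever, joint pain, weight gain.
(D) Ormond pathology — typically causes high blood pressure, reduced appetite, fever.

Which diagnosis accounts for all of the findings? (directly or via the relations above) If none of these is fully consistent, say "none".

none

For each candidate, compare predicted effects to what was observed:
(A) Tessaric fever — does not account for night sweats
(B) type-II ferritosis — fails on low blood pressure, hyperreflexia, cold intolerance, reduced appetite, fever (predicts high blood pressure, not low blood pressure; predicts diminished reflexes, not hyperreflexia; predicts increased appetite, not reduced appetite)
(C) chronic mirocytosis — does not account for low blood pressure, hyperreflexia, night sweats, cold intolerance, reduced appetite
(D) Ormond pathology — fails on low blood pressure, hyperreflexia, night sweats, cold intolerance (predicts high blood pressure, not low blood pressure)
None of the listed candidates fits everything.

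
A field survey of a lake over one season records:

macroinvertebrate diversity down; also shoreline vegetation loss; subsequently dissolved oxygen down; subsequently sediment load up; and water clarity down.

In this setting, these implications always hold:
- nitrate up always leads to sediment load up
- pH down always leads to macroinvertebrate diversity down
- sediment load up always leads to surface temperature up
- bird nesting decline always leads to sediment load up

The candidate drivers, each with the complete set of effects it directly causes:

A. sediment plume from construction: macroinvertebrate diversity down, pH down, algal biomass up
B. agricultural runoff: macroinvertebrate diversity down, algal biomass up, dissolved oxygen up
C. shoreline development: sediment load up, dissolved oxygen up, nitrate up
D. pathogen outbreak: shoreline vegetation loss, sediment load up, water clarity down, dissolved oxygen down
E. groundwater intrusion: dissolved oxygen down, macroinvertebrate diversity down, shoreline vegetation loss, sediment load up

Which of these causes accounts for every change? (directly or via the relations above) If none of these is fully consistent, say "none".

none

Per-candidate check:
(A) sediment plume from construction — does not account for shoreline vegetation loss, dissolved oxygen down, sediment load up, water clarity down
(B) agricultural runoff — fails on shoreline vegetation loss, dissolved oxygen down, sediment load up, water clarity down (predicts dissolved oxygen up, not dissolved oxygen down)
(C) shoreline development — macroinvertebrate diversity down miss; shoreline vegetation loss miss; dissolved oxygen down miss; sediment load up match; water clarity down miss
(D) pathogen outbreak — macroinvertebrate diversity down miss; shoreline vegetation loss match; dissolved oxygen down match; sediment load up match; water clarity down match
(E) groundwater intrusion — does not account for water clarity down
None of the listed candidates fits everything.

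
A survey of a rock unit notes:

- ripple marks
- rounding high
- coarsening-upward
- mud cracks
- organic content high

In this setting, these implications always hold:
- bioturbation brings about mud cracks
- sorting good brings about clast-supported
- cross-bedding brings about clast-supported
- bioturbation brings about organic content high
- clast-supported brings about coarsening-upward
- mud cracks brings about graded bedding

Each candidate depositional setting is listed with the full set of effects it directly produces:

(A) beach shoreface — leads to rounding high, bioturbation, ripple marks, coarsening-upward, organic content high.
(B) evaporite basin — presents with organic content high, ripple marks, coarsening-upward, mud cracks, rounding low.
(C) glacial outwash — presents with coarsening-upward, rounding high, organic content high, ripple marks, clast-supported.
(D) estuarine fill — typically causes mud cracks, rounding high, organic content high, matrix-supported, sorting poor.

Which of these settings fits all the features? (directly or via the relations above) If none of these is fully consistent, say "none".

A

For each candidate, compare predicted effects to what was observed:
(A) beach shoreface — ripple marks yes; rounding high yes; coarsening-upward yes; mud cracks yes (by bioturbation → mud cracks); organic content high yes
(B) evaporite basin — fails on rounding high (predicts rounding low, not rounding high)
(C) glacial outwash — does not account for mud cracks
(D) estuarine fill — ripple marks NO; rounding high yes; coarsening-upward NO; mud cracks yes; organic content high yes
(A) alone accounts for all the evidence.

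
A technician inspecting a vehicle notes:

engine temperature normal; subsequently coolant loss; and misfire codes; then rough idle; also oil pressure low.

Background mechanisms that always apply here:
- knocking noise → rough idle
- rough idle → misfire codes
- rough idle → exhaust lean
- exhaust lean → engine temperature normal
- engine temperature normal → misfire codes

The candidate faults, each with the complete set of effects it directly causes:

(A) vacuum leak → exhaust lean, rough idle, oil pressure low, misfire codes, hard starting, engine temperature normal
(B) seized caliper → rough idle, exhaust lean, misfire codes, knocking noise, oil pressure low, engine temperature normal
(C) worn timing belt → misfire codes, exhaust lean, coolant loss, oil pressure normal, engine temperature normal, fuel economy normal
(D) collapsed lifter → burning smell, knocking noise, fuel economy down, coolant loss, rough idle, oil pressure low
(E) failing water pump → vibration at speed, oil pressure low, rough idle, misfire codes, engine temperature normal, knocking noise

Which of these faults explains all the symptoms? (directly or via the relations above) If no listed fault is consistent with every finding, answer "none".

D

For each candidate, compare predicted effects to what was observed:
(A) vacuum leak — engine temperature normal ✓; coolant loss ✗; misfire codes ✓; rough idle ✓; oil pressure low ✓
(B) seized caliper — engine temperature normal ✓; coolant loss ✗; misfire codes ✓; rough idle ✓; oil pressure low ✓
(C) worn timing belt — fails on rough idle, oil pressure low (predicts oil pressure normal, not oil pressure low)
(D) collapsed lifter — engine temperature normal ✓ (by rough idle → exhaust lean → engine temperature normal); coolant loss ✓; misfire codes ✓ (by rough idle → misfire codes); rough idle ✓; oil pressure low ✓
(E) failing water pump — does not account for coolant loss
(D) is the only candidate with no mismatches.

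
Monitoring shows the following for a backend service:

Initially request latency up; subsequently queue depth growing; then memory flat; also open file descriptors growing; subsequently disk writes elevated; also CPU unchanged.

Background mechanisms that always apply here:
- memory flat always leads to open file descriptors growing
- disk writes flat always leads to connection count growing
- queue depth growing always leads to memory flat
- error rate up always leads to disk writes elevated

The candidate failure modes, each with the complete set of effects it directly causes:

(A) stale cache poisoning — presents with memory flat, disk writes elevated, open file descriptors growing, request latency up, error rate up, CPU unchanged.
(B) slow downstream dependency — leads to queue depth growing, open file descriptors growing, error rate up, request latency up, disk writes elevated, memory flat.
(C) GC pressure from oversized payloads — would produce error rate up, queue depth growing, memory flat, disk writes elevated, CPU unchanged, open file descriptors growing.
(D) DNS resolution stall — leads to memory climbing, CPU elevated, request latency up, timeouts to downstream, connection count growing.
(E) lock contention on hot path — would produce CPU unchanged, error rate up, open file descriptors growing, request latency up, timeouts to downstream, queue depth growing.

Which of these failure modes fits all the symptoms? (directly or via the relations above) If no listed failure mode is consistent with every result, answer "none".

For each candidate, compare predicted effects to what was observed:
(A) stale cache poisoning — request latency up +; queue depth growing -; memory flat +; open file descriptors growing +; disk writes elevated +; CPU unchanged +
(B) slow downstream dependency — does not account for CPU unchanged
(C) GC pressure from oversized payloads — does not account for request latency up
(D) DNS resolution stall — request latency up +; queue depth growing -; memory flat -; open file descriptors growing -; disk writes elevated -; CPU unchanged -
(E) lock contention on hot path — request latency up +; queue depth growing +; memory flat + (via queue depth growing → memory flat); open file descriptors growing +; disk writes elevated + (via error rate up → disk writes elevated); CPU unchanged +
(E) alone accounts for all the evidence.

E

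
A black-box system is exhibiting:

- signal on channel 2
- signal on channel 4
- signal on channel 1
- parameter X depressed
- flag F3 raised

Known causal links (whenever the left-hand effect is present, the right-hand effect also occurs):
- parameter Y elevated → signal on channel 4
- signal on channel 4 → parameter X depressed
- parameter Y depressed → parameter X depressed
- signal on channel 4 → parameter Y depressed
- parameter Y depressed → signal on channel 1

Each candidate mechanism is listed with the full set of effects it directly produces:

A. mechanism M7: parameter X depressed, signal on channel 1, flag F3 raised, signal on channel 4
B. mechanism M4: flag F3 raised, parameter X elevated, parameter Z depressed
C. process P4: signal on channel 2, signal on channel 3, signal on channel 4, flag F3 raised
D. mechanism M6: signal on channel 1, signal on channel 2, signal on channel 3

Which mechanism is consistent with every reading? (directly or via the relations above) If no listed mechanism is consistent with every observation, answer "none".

Testing each hypothesis:
(A) mechanism M7 — signal on channel 2 miss; signal on channel 4 match; signal on channel 1 match; parameter X depressed match; flag F3 raised match
(B) mechanism M4 — fails on signal on channel 2, signal on channel 4, signal on channel 1, parameter X depressed (predicts parameter X elevated, not parameter X depressed)
(C) process P4 — accounts for every observation (signal on channel 1 through signal on channel 4 → parameter Y depressed → signal on channel 1)
(D) mechanism M6 — signal on channel 2 match; signal on channel 4 miss; signal on channel 1 match; parameter X depressed miss; flag F3 raised miss
(C) alone accounts for all the evidence.

C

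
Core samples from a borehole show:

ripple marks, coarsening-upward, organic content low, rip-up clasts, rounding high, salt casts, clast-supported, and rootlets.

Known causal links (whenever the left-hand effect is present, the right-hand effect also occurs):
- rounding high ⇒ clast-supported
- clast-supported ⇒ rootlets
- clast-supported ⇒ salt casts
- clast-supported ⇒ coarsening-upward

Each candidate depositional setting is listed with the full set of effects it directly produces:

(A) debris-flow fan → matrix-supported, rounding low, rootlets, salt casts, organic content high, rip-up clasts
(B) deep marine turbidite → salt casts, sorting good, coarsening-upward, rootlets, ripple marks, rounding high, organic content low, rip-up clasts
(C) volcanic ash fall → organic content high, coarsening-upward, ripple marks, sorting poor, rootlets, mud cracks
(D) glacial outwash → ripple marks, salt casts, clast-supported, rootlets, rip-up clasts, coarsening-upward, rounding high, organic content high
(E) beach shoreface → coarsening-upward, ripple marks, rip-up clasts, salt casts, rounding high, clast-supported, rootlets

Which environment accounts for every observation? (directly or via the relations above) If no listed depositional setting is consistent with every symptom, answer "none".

Checking each candidate against the observations:
(A) debris-flow fan — fails on ripple marks, coarsening-upward, organic content low, rounding high, clast-supported (predicts organic content high, not organic content low; predicts rounding low, not rounding high; predicts matrix-supported, not clast-supported)
(B) deep marine turbidite — accounts for every observation (clast-supported through rounding high → clast-supported)
(C) volcanic ash fall — fails on organic content low, rip-up clasts, rounding high, salt casts, clast-supported (predicts organic content high, not organic content low)
(D) glacial outwash — ripple marks +; coarsening-upward +; organic content low -; rip-up clasts +; rounding high +; salt casts +; clast-supported +; rootlets +
(E) beach shoreface — ripple marks +; coarsening-upward +; organic content low -; rip-up clasts +; rounding high +; salt casts +; clast-supported +; rootlets +
(B) alone accounts for all the evidence.

B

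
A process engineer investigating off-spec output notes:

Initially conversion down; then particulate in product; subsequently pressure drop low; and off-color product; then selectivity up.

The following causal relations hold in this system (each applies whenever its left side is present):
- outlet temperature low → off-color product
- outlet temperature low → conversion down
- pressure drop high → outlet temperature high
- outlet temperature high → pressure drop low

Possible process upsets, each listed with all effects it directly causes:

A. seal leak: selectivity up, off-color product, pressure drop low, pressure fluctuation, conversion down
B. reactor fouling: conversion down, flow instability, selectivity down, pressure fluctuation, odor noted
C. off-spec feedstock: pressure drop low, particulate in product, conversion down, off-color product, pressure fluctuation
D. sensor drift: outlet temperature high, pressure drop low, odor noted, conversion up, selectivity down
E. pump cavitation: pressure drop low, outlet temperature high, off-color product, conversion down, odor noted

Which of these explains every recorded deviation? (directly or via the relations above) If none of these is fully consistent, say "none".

none

Testing each hypothesis:
(A) seal leak — does not account for particulate in product
(B) reactor fouling — fails on particulate in product, pressure drop low, off-color product, selectivity up (predicts selectivity down, not selectivity up)
(C) off-spec feedstock — does not account for selectivity up
(D) sensor drift — conversion down -; particulate in product -; pressure drop low +; off-color product -; selectivity up -
(E) pump cavitation — conversion down +; particulate in product -; pressure drop low +; off-color product +; selectivity up -
No candidate is consistent with all observations.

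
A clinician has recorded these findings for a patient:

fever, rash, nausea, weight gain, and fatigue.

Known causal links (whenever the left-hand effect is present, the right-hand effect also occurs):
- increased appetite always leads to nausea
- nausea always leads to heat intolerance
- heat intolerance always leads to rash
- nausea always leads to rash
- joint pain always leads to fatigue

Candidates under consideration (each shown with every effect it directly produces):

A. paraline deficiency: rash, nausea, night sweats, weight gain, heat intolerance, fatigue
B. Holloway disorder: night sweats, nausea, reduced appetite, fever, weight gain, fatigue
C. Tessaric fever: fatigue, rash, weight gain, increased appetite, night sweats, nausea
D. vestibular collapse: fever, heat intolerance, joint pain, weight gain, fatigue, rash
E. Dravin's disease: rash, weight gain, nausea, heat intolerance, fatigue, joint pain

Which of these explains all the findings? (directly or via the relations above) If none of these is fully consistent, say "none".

For each candidate, compare predicted effects to what was observed:
(A) paraline deficiency — does not account for fever
(B) Holloway disorder — accounts for every observation (rash by nausea → rash)
(C) Tessaric fever — fever ✗; rash ✓; nausea ✓; weight gain ✓; fatigue ✓
(D) vestibular collapse — fever ✓; rash ✓; nausea ✗; weight gain ✓; fatigue ✓
(E) Dravin's disease — fever ✗; rash ✓; nausea ✓; weight gain ✓; fatigue ✓
(B) alone accounts for all the evidence.

B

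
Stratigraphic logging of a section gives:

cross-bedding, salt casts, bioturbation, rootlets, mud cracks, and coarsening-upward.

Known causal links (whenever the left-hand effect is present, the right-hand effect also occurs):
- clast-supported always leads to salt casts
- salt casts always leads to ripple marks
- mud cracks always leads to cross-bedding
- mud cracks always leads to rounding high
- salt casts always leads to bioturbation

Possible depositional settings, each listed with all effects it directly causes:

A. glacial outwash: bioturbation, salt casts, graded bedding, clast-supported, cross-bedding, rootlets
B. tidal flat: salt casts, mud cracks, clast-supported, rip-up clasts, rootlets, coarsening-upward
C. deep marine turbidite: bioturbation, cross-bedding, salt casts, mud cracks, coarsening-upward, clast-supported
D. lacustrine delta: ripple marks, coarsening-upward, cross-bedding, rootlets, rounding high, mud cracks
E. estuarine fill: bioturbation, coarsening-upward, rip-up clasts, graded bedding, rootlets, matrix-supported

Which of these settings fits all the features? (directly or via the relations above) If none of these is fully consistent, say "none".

B

Checking each candidate against the observations:
(A) glacial outwash — cross-bedding +; salt casts +; bioturbation +; rootlets +; mud cracks -; coarsening-upward -
(B) tidal flat — cross-bedding + (via mud cracks → cross-bedding); salt casts +; bioturbation + (via salt casts → bioturbation); rootlets +; mud cracks +; coarsening-upward +
(C) deep marine turbidite — does not account for rootlets
(D) lacustrine delta — does not account for salt casts, bioturbation
(E) estuarine fill — cross-bedding -; salt casts -; bioturbation +; rootlets +; mud cracks -; coarsening-upward +
(B) alone accounts for all the evidence.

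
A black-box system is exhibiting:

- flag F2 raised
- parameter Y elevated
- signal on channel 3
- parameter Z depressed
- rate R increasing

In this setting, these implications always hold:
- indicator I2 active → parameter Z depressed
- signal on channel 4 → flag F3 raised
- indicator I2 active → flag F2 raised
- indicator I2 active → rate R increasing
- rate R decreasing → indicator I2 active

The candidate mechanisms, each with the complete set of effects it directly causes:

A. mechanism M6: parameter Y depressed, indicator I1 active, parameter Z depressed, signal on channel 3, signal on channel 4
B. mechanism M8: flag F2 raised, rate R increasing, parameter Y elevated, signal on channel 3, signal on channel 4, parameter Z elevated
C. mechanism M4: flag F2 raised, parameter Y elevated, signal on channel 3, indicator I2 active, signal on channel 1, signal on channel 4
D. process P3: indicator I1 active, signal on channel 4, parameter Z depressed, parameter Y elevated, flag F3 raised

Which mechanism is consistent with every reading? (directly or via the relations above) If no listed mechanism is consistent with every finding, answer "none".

Testing each hypothesis:
(A) mechanism M6 — flag F2 raised ✗; parameter Y elevated ✗; signal on channel 3 ✓; parameter Z depressed ✓; rate R increasing ✗
(B) mechanism M8 — flag F2 raised ✓; parameter Y elevated ✓; signal on channel 3 ✓; parameter Z depressed ✗; rate R increasing ✓
(C) mechanism M4 — accounts for every observation (parameter Z depressed via indicator I2 active → parameter Z depressed)
(D) process P3 — does not account for flag F2 raised, signal on channel 3, rate R increasing
(C) is the only candidate with no mismatches.

C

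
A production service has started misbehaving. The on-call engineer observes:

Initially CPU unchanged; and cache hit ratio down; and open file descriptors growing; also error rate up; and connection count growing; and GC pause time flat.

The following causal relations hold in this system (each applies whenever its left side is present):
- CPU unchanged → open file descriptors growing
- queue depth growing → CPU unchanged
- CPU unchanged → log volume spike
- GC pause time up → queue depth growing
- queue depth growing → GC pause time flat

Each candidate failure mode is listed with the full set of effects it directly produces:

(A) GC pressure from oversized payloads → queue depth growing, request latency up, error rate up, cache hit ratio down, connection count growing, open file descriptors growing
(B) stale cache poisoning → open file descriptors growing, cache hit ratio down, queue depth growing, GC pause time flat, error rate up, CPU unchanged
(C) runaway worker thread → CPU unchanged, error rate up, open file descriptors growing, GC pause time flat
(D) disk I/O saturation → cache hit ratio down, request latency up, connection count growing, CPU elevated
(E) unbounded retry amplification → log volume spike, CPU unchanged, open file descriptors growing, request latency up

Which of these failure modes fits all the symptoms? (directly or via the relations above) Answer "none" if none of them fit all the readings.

Checking each candidate against the observations:
(A) GC pressure from oversized payloads — accounts for every observation (CPU unchanged via queue depth growing → CPU unchanged)
(B) stale cache poisoning — CPU unchanged +; cache hit ratio down +; open file descriptors growing +; error rate up +; connection count growing -; GC pause time flat +
(C) runaway worker thread — CPU unchanged +; cache hit ratio down -; open file descriptors growing +; error rate up +; connection count growing -; GC pause time flat +
(D) disk I/O saturation — CPU unchanged -; cache hit ratio down +; open file descriptors growing -; error rate up -; connection count growing +; GC pause time flat -
(E) unbounded retry amplification — does not account for cache hit ratio down, error rate up, connection count growing, GC pause time flat
(A) alone accounts for all the evidence.

A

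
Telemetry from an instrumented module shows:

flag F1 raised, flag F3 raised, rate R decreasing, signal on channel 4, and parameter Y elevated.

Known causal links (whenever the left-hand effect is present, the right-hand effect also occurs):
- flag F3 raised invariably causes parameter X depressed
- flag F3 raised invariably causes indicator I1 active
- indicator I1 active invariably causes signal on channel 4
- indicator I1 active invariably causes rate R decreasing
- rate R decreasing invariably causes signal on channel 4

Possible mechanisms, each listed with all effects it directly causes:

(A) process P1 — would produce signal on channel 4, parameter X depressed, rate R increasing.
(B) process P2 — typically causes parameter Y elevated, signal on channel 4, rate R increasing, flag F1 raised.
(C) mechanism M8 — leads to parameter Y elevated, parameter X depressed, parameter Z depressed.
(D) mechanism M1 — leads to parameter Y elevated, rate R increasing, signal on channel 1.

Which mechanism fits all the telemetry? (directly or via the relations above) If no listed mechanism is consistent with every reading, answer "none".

none

For each candidate, compare predicted effects to what was observed:
(A) process P1 — fails on flag F1 raised, flag F3 raised, rate R decreasing, parameter Y elevated (predicts rate R increasing, not rate R decreasing)
(B) process P2 — fails on flag F3 raised, rate R decreasing (predicts rate R increasing, not rate R decreasing)
(C) mechanism M8 — does not account for flag F1 raised, flag F3 raised, rate R decreasing, signal on channel 4
(D) mechanism M1 — flag F1 raised -; flag F3 raised -; rate R decreasing -; signal on channel 4 -; parameter Y elevated +
Every candidate fails on at least one observation.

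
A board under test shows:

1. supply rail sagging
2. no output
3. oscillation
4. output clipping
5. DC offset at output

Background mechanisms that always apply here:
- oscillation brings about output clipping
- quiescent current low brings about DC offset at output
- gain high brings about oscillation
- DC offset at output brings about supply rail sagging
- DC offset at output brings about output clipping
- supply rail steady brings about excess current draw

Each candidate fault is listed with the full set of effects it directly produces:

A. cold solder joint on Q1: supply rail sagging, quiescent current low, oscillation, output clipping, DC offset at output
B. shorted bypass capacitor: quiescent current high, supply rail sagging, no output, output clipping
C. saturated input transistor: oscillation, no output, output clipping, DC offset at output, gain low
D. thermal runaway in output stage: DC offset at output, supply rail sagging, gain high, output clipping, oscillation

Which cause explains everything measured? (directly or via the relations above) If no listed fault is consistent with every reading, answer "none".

Testing each hypothesis:
(A) cold solder joint on Q1 — does not account for no output
(B) shorted bypass capacitor — supply rail sagging yes; no output yes; oscillation NO; output clipping yes; DC offset at output NO
(C) saturated input transistor — supply rail sagging yes (by DC offset at output → supply rail sagging); no output yes; oscillation yes; output clipping yes; DC offset at output yes
(D) thermal runaway in output stage — supply rail sagging yes; no output NO; oscillation yes; output clipping yes; DC offset at output yes
(C) is the only candidate with no mismatches.

C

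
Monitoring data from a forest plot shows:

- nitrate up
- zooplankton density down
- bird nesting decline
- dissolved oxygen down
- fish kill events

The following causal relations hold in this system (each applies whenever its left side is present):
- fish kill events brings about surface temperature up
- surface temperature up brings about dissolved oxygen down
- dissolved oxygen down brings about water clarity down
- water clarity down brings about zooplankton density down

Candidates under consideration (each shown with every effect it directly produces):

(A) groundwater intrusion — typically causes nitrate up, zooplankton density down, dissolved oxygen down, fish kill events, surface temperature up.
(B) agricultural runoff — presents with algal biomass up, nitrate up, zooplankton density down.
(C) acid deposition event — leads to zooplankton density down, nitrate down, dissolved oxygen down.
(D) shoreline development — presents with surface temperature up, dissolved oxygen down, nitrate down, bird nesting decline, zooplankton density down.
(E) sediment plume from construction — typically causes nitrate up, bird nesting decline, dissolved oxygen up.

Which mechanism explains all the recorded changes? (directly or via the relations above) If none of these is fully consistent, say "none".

none

Per-candidate check:
(A) groundwater intrusion — does not account for bird nesting decline
(B) agricultural runoff — does not account for bird nesting decline, dissolved oxygen down, fish kill events
(C) acid deposition event — nitrate up -; zooplankton density down +; bird nesting decline -; dissolved oxygen down +; fish kill events -
(D) shoreline development — fails on nitrate up, fish kill events (predicts nitrate down, not nitrate up)
(E) sediment plume from construction — fails on zooplankton density down, dissolved oxygen down, fish kill events (predicts dissolved oxygen up, not dissolved oxygen down)
Every candidate fails on at least one observation.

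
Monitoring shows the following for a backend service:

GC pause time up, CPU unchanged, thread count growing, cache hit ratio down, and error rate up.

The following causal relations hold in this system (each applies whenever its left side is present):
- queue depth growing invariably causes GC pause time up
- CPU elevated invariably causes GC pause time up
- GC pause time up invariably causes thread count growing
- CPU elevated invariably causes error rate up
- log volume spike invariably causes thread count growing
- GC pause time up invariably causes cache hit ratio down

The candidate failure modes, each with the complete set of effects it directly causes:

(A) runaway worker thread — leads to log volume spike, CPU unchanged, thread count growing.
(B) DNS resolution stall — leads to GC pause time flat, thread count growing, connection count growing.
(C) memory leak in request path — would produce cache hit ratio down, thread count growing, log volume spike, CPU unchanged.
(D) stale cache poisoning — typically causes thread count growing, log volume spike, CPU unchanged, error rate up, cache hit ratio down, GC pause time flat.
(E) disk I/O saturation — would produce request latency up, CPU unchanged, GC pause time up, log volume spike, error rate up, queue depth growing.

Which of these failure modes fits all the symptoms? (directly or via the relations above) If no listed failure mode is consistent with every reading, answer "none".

For each candidate, compare predicted effects to what was observed:
(A) runaway worker thread — GC pause time up miss; CPU unchanged match; thread count growing match; cache hit ratio down miss; error rate up miss
(B) DNS resolution stall — GC pause time up miss; CPU unchanged miss; thread count growing match; cache hit ratio down miss; error rate up miss
(C) memory leak in request path — GC pause time up miss; CPU unchanged match; thread count growing match; cache hit ratio down match; error rate up miss
(D) stale cache poisoning — GC pause time up miss; CPU unchanged match; thread count growing match; cache hit ratio down match; error rate up match
(E) disk I/O saturation — GC pause time up match; CPU unchanged match; thread count growing match (through GC pause time up → thread count growing); cache hit ratio down match (through GC pause time up → cache hit ratio down); error rate up match
(E) alone accounts for all the evidence.

E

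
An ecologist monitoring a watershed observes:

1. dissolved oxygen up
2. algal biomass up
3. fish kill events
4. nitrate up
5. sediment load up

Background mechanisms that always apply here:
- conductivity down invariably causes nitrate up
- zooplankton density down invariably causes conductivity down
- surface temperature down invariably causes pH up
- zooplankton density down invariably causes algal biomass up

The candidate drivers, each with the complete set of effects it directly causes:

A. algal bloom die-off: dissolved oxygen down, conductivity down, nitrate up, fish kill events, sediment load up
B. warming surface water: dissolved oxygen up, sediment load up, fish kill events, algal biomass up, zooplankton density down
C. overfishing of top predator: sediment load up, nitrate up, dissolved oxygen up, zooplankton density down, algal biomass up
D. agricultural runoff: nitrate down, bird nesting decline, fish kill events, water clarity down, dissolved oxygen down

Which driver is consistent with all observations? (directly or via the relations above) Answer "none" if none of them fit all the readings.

B

Per-candidate check:
(A) algal bloom die-off — dissolved oxygen up NO; algal biomass up NO; fish kill events yes; nitrate up yes; sediment load up yes
(B) warming surface water — dissolved oxygen up yes; algal biomass up yes; fish kill events yes; nitrate up yes (through zooplankton density down → conductivity down → nitrate up); sediment load up yes
(C) overfishing of top predator — dissolved oxygen up yes; algal biomass up yes; fish kill events NO; nitrate up yes; sediment load up yes
(D) agricultural runoff — dissolved oxygen up NO; algal biomass up NO; fish kill events yes; nitrate up NO; sediment load up NO
(B) alone accounts for all the evidence.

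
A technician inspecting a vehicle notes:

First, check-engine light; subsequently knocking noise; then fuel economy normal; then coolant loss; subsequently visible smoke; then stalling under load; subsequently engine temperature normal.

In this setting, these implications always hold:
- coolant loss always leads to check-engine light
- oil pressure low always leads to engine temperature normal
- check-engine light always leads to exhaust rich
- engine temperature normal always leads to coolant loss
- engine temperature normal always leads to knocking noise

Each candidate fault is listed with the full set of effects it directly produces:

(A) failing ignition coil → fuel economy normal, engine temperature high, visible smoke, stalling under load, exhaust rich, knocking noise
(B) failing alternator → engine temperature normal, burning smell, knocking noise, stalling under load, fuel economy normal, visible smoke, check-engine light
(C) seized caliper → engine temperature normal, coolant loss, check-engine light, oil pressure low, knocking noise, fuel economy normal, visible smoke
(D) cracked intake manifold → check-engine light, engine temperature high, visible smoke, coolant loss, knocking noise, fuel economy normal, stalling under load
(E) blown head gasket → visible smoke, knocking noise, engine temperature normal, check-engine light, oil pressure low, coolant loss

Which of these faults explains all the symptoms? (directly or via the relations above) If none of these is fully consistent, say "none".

B

For each candidate, compare predicted effects to what was observed:
(A) failing ignition coil — check-engine light NO; knocking noise yes; fuel economy normal yes; coolant loss NO; visible smoke yes; stalling under load yes; engine temperature normal NO
(B) failing alternator — accounts for every observation (coolant loss via engine temperature normal → coolant loss)
(C) seized caliper — does not account for stalling under load
(D) cracked intake manifold — fails on engine temperature normal (predicts engine temperature high, not engine temperature normal)
(E) blown head gasket — check-engine light yes; knocking noise yes; fuel economy normal NO; coolant loss yes; visible smoke yes; stalling under load NO; engine temperature normal yes
Only (B) is consistent with every observation.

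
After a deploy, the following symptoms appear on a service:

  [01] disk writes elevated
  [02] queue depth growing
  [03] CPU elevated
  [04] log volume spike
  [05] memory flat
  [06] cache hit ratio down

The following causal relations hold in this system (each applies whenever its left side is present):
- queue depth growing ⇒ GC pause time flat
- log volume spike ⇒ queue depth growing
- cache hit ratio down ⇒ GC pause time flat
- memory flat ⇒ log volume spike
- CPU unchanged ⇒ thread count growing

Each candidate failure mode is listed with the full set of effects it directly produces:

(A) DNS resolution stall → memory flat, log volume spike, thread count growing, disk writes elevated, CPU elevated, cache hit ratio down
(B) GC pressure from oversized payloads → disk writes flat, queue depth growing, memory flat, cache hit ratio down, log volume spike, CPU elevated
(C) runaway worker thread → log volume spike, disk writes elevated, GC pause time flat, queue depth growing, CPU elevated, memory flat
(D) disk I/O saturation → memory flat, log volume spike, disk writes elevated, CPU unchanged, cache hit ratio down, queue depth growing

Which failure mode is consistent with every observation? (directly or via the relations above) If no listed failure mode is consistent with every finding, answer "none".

For each candidate, compare predicted effects to what was observed:
(A) DNS resolution stall — accounts for every observation (queue depth growing by log volume spike → queue depth growing)
(B) GC pressure from oversized payloads — disk writes elevated ✗; queue depth growing ✓; CPU elevated ✓; log volume spike ✓; memory flat ✓; cache hit ratio down ✓
(C) runaway worker thread — disk writes elevated ✓; queue depth growing ✓; CPU elevated ✓; log volume spike ✓; memory flat ✓; cache hit ratio down ✗
(D) disk I/O saturation — disk writes elevated ✓; queue depth growing ✓; CPU elevated ✗; log volume spike ✓; memory flat ✓; cache hit ratio down ✓
(A) is the only candidate with no mismatches.

A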